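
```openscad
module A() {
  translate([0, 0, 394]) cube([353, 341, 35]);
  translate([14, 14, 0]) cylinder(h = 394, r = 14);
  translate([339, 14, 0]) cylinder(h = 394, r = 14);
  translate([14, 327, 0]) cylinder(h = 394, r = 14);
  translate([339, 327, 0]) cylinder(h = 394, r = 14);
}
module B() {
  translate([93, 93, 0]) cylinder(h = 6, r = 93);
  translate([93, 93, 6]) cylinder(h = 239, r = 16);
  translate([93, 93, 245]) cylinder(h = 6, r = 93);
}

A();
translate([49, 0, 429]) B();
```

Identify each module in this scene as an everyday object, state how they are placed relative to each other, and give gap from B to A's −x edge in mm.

The spool's min-x is at 49; the stool's min-x is 0; gap = 49 mm.

A is a stool. B is a spool. The spool is on top of the stool. The gap from the spool to the stool's −x edge is 49 mm.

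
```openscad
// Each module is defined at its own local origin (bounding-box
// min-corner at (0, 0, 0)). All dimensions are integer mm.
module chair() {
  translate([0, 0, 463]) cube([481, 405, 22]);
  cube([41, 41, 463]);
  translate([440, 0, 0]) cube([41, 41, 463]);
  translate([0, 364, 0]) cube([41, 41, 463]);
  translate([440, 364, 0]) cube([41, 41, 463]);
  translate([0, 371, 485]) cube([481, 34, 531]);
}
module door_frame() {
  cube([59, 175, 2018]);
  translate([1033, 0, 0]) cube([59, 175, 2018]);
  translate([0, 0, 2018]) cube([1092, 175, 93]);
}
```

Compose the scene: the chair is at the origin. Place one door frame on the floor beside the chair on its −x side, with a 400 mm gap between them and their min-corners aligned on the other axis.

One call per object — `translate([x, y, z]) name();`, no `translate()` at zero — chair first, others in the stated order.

chair();
translate([-1492, 0, 0]) door_frame();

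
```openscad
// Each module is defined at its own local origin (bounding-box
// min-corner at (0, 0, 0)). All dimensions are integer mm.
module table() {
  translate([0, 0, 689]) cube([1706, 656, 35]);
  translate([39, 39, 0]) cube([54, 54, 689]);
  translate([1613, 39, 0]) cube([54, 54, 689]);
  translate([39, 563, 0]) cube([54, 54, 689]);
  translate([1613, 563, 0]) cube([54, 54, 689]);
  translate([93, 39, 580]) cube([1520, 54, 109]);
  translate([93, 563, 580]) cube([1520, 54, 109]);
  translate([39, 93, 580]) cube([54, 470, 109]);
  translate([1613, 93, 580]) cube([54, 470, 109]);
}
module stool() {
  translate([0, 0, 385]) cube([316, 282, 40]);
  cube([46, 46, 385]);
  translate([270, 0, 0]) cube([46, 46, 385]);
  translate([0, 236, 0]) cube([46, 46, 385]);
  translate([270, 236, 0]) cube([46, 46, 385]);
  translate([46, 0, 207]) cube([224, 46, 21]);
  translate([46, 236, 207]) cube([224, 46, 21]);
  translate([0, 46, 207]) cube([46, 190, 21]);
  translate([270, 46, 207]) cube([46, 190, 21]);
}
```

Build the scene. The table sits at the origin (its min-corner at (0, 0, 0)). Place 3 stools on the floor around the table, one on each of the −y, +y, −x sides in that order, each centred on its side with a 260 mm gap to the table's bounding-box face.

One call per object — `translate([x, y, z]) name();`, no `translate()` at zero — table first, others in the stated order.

table();
translate([695, -542, 0]) stool();
translate([695, 916, 0]) stool();
translate([-576, 187, 0]) stool();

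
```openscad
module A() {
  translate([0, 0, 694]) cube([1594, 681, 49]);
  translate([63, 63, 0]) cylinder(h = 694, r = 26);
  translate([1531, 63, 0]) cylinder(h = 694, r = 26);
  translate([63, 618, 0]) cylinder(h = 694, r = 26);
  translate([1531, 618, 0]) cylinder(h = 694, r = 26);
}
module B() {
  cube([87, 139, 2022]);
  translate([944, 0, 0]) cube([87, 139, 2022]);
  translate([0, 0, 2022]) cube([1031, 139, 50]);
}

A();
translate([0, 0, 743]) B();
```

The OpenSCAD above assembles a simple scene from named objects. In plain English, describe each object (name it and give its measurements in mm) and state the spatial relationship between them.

A is a table: top 1594 mm (x) × 681 mm (y), 49 mm thick, upper face at z = 743 mm, on four round legs of 52 mm diameter, each leg's bounding box inset 37 mm from the nearest pair of top edges, running from z = 0 to the bottom of the top.

B is a rectangular door frame: two vertical jambs of 87×139 mm section, 2022 mm tall, with a clear opening 857 mm wide between their inner faces. A header 50 mm tall and 139 mm deep lies on top of the jambs and spans the full outside width.

The door frame is on top of the table.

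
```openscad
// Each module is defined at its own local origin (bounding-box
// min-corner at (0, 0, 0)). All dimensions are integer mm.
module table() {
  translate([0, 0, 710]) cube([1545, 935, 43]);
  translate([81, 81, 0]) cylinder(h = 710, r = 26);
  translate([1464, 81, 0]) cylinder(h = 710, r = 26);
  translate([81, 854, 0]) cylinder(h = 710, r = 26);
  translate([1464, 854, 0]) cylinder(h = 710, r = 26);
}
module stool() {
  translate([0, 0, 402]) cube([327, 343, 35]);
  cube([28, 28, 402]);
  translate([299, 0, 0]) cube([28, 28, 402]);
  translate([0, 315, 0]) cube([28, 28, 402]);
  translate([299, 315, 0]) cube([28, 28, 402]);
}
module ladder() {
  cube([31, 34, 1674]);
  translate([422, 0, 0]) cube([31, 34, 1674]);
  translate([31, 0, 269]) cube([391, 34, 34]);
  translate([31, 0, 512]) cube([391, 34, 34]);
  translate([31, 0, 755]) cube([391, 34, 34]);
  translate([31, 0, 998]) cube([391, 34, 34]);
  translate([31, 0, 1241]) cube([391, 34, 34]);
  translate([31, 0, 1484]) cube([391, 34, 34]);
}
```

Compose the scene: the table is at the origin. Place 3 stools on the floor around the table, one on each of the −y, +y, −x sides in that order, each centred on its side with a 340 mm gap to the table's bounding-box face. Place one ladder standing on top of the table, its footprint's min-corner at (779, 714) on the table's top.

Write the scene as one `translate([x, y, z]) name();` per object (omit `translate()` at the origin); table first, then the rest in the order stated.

table();
translate([609, -683, 0]) stool();
translate([609, 1275, 0]) stool();
translate([-667, 296, 0]) stool();
translate([779, 714, 753]) ladder();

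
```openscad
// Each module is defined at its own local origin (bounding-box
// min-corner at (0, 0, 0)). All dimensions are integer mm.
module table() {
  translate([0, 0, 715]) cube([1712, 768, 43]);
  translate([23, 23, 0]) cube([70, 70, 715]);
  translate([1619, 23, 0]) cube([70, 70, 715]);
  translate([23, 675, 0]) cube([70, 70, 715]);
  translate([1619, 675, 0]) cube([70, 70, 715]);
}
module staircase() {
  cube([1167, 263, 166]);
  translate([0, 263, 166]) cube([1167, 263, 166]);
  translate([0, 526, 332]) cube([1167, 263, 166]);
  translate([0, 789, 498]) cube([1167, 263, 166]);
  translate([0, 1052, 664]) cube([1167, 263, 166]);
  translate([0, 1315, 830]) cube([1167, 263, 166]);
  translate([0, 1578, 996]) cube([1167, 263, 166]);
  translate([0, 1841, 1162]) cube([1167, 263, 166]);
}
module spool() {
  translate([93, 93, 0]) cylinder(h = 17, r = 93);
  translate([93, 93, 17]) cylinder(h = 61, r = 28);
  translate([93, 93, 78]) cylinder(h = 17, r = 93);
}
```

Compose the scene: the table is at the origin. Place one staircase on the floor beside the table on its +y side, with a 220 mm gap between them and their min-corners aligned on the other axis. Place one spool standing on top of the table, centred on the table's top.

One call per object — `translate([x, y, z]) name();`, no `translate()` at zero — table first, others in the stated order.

table();
translate([0, 988, 0]) staircase();
translate([763, 291, 758]) spool();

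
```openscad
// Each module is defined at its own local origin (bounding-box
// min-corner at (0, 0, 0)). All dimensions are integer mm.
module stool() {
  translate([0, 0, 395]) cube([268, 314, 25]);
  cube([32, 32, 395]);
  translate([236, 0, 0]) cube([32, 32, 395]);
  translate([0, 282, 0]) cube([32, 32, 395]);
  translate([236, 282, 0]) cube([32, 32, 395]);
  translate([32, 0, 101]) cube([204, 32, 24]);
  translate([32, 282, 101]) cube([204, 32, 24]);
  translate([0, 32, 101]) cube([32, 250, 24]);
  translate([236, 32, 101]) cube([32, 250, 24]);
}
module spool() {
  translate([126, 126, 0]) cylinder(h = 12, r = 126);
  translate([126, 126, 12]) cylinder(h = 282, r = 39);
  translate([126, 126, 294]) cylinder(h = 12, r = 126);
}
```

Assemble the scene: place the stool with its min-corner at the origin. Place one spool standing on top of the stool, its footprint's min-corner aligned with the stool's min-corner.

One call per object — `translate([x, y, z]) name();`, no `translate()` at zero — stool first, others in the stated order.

stool();
translate([0, 0, 420]) spool();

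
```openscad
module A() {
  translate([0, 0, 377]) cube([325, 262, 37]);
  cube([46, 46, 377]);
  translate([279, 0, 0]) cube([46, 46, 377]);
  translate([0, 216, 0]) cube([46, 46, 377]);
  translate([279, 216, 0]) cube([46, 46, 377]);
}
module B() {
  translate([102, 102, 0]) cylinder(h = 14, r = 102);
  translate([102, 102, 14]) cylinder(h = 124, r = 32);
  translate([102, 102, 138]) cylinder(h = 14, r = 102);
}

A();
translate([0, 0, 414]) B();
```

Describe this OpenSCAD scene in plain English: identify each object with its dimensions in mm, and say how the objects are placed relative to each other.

A is a four-legged stool. The seat is 325×262 mm, 37 mm thick, top at z = 414 mm. It stands on four square legs, each 46×46 mm in cross-section, from z = 0 to the seat underside, each flush with a corner of the seat.

B is a spool: two coaxial disc flanges of radius 102 mm and thickness 14 mm, joined by a core cylinder of radius 32 mm and height 124 mm. The lower flange rests on z = 0 and the three cylinders share a vertical axis.

The spool is on top of the stool.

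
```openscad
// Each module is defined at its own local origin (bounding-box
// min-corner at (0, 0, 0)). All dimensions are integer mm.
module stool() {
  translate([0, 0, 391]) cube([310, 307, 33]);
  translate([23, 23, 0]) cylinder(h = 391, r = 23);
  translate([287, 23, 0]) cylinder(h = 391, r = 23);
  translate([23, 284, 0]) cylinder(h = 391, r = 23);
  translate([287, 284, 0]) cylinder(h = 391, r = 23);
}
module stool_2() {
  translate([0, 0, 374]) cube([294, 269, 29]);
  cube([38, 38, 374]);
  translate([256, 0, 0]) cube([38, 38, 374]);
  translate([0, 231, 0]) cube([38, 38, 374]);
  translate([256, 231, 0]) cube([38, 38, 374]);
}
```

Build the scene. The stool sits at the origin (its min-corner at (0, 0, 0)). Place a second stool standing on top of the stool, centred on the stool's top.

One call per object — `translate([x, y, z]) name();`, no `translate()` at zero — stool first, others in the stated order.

stool();
translate([8, 19, 424]) stool_2();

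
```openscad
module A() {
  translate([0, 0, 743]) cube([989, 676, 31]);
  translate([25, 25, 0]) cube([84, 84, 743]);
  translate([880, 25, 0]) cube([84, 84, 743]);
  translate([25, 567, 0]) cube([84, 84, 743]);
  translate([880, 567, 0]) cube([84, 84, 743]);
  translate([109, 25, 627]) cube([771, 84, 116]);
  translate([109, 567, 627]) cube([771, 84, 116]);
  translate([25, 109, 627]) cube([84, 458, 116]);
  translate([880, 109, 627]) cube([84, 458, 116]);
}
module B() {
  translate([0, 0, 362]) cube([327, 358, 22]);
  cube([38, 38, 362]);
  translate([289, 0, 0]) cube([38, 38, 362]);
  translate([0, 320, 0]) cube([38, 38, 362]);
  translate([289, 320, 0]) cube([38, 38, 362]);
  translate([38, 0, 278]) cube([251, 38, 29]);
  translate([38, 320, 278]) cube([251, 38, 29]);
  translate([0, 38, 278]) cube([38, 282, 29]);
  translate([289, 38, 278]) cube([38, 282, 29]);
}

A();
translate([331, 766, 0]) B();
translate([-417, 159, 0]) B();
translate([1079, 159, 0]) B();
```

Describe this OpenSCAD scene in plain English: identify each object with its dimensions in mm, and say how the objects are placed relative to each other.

A is a table with a 989×676 mm rectangular top, 31 mm thick, top surface at z = 774 mm, supported by four 84×84 mm square legs, each inset 25 mm from the nearest pair of top edges, running from the floor. Four apron rails, 84 mm thick and 116 mm tall, run between adjacent legs with their top edges flush with the underside of the top and their outer faces flush with the legs' outer faces.

B is a four-legged stool. The seat is a 327×358×22 mm slab whose top surface is at z = 384 mm; four square legs, each 38×38 mm in cross-section, run from the floor (z = 0) to the underside of the seat, each flush with a corner of the seat. Four stretchers, 38 mm wide and 29 mm tall, connect adjacent legs with their undersides at z = 278 mm, each running between the inner faces of the legs it joins and aligned with the legs' outer faces on the other axis.

Three stools sit around the table at the +y, −x, +x sides.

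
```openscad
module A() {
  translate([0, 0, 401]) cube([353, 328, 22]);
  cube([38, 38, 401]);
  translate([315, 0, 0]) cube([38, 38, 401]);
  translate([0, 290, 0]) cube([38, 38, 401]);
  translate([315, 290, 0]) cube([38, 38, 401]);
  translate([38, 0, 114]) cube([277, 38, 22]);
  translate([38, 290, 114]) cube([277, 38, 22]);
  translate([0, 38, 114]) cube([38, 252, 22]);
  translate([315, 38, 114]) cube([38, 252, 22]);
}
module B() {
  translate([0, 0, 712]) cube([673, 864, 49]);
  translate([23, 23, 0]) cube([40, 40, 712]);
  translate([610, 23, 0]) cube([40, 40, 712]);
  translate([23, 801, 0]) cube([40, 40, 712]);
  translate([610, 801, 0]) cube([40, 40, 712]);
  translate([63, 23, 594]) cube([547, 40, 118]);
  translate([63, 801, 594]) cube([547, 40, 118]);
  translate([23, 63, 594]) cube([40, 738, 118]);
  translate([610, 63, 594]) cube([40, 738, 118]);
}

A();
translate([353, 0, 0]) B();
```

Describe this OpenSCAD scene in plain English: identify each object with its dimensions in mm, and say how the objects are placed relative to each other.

A is a four-legged stool. The seat is a 353×328×22 mm slab whose top surface is at z = 423 mm; four square legs, each 38×38 mm in cross-section, run from the floor (z = 0) to the underside of the seat, each flush with a corner of the seat. Four stretchers, 38 mm wide and 22 mm tall, connect adjacent legs with their undersides at z = 114 mm, each running between the inner faces of the legs it joins and aligned with the legs' outer faces on the other axis.

B is a table: top 673 mm (x) × 864 mm (y), 49 mm thick, upper face at z = 761 mm, on four 40×40 mm square legs, each inset 23 mm from the nearest pair of top edges, running from z = 0 to the bottom of the top. Four apron rails, 40 mm thick and 118 mm tall, run between adjacent legs with their top edges flush with the underside of the top and their outer faces flush with the legs' outer faces.

The table is against the stool's +x side, with their −y faces flush.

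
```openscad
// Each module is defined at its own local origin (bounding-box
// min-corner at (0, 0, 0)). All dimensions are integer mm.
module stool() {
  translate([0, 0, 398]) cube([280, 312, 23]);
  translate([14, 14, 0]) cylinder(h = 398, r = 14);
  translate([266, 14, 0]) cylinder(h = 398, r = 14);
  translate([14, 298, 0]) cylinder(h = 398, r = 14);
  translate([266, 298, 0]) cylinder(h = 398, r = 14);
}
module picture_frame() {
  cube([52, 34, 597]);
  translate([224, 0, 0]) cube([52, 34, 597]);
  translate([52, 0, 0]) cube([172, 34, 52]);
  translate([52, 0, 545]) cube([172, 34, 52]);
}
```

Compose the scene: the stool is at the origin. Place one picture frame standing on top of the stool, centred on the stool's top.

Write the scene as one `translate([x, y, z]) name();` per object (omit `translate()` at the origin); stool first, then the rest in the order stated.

stool();
translate([2, 139, 421]) picture_frame();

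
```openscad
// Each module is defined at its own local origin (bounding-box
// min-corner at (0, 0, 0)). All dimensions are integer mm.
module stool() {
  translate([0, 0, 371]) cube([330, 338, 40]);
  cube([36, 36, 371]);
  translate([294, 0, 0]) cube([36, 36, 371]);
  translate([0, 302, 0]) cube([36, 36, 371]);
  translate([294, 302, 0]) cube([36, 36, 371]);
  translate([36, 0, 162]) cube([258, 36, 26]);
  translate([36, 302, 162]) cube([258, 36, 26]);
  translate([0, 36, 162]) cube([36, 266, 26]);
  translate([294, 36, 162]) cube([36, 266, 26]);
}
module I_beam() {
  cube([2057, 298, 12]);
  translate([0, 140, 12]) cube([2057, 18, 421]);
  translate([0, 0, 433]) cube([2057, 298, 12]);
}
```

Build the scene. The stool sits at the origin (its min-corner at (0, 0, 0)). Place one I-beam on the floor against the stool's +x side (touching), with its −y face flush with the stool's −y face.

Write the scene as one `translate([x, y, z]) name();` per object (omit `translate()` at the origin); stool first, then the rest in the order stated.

stool();
translate([330, 0, 0]) I_beam();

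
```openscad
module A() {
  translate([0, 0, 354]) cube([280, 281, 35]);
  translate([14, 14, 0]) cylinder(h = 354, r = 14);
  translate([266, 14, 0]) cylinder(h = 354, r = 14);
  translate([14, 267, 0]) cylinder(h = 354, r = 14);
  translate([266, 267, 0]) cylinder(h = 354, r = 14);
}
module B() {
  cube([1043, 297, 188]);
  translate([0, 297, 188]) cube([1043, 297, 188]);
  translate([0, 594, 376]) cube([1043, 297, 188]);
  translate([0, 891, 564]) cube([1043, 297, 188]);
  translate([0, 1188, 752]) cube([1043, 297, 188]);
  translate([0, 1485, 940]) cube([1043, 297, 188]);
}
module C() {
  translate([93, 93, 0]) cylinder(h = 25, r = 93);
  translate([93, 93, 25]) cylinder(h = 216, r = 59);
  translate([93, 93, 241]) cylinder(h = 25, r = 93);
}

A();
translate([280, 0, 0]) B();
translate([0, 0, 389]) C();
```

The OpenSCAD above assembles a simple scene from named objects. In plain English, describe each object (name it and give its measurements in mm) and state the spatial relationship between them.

A is a four-legged stool. The seat is 280×281 mm, 35 mm thick, top at z = 389 mm. It stands on four round legs, each 28 mm in diameter, from z = 0 to the seat underside, each leg's axis is inset half a diameter from the nearest pair of seat edges (so the leg's bounding box is flush with the corner).

B is a run of 6 identical solid stair steps. Each tread is 1043×297 mm and each step block is 188 mm high. Step 1 rests on the floor; step k is offset from step 1 by (k−1)×297 mm in y and (k−1)×188 mm in z.

C is a spool: two coaxial disc flanges of radius 93 mm and thickness 25 mm, joined by a core cylinder of radius 59 mm and height 216 mm. The lower flange rests on z = 0 and the three cylinders share a vertical axis.

The staircase is against the stool's +x side, with their −y faces flush. The spool is on top of the stool.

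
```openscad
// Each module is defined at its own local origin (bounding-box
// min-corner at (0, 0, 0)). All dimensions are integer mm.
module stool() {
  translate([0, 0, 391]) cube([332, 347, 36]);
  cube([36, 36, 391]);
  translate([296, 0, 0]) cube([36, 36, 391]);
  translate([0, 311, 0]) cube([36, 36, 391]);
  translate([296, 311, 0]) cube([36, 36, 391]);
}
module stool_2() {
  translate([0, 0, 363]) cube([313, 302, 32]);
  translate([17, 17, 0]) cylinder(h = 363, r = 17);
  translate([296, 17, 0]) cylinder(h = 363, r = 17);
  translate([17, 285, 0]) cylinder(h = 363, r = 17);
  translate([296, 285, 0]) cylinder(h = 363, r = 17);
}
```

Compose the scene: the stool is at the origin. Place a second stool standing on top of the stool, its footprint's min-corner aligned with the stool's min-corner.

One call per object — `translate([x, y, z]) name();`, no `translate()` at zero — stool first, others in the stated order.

stool();
translate([0, 0, 427]) stool_2();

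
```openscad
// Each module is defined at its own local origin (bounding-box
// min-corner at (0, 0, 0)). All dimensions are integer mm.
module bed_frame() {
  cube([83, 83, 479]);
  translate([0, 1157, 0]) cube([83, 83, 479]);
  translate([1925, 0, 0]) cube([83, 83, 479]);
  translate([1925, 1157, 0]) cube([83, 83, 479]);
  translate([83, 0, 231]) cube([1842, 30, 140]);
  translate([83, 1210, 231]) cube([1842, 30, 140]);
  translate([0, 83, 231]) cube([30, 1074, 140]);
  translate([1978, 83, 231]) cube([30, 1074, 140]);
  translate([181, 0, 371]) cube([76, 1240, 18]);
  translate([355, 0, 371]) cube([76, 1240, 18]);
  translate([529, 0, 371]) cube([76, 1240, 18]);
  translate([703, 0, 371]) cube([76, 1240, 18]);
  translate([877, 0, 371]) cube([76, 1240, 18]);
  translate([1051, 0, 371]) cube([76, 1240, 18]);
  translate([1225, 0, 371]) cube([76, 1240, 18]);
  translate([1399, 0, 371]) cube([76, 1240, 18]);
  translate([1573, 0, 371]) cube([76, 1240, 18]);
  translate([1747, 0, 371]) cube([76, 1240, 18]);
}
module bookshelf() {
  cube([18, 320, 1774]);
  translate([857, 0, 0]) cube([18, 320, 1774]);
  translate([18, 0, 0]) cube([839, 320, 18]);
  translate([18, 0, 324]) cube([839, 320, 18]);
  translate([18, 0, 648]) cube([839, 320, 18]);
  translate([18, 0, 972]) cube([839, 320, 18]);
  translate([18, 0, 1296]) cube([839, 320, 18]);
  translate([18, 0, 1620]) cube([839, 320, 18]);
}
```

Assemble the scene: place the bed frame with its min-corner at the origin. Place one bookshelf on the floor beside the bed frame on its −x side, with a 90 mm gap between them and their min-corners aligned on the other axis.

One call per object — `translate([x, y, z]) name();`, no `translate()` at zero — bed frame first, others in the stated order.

bed_frame();
translate([-965, 0, 0]) bookshelf();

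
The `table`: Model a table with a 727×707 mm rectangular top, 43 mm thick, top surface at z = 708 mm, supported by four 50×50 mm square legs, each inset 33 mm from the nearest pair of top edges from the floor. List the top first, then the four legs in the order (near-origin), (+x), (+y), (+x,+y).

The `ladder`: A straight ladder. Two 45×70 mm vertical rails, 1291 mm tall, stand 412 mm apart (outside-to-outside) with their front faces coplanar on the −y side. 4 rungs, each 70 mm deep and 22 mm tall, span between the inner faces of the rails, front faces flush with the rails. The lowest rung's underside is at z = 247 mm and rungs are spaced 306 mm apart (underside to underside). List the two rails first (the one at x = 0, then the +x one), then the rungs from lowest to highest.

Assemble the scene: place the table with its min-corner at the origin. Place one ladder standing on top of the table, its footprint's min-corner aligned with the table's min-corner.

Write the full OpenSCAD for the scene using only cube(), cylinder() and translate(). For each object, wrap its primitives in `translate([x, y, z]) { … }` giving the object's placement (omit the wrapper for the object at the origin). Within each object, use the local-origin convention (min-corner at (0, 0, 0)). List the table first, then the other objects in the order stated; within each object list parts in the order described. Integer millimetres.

translate([0, 0, 665]) cube([727, 707, 43]);
translate([33, 33, 0]) cube([50, 50, 665]);
translate([644, 33, 0]) cube([50, 50, 665]);
translate([33, 624, 0]) cube([50, 50, 665]);
translate([644, 624, 0]) cube([50, 50, 665]);
translate([0, 0, 708]) {
  cube([45, 70, 1291]);
  translate([367, 0, 0]) cube([45, 70, 1291]);
  translate([45, 0, 247]) cube([322, 70, 22]);
  translate([45, 0, 553]) cube([322, 70, 22]);
  translate([45, 0, 859]) cube([322, 70, 22]);
  translate([45, 0, 1165]) cube([322, 70, 22]);
}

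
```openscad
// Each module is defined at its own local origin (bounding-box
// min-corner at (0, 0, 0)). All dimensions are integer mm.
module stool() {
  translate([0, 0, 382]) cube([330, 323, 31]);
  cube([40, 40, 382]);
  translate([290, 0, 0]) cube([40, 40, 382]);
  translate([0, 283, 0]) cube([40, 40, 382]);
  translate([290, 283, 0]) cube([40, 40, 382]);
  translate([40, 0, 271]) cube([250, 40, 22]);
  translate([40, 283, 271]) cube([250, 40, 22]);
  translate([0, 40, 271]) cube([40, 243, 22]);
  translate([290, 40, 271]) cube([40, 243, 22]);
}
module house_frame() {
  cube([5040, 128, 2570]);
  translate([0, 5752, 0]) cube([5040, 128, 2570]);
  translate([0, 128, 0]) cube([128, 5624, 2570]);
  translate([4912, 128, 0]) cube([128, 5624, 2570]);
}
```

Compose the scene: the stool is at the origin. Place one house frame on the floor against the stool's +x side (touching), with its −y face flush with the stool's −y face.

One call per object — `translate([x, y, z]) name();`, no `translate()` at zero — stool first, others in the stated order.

stool();
translate([330, 0, 0]) house_frame();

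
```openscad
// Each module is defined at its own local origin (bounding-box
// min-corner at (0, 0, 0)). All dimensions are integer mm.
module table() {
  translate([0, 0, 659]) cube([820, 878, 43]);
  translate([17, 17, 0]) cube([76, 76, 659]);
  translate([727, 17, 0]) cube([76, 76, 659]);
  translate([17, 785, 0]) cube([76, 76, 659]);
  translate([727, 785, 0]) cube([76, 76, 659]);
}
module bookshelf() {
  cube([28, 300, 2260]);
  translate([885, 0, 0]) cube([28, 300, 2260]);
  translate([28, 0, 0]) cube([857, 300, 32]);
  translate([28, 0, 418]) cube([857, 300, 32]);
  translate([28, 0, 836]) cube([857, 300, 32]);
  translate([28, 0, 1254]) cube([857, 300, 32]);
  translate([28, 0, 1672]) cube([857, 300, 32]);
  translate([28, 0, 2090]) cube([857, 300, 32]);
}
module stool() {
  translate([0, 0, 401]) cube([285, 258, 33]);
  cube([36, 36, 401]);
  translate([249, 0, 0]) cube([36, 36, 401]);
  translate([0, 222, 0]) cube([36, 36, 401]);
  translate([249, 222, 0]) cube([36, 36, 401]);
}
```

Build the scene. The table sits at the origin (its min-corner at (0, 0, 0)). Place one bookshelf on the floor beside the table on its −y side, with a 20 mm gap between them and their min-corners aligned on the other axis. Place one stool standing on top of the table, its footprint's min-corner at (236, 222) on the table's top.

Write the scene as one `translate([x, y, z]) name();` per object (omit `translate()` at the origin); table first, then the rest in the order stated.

table();
translate([0, -320, 0]) bookshelf();
translate([236, 222, 702]) stool();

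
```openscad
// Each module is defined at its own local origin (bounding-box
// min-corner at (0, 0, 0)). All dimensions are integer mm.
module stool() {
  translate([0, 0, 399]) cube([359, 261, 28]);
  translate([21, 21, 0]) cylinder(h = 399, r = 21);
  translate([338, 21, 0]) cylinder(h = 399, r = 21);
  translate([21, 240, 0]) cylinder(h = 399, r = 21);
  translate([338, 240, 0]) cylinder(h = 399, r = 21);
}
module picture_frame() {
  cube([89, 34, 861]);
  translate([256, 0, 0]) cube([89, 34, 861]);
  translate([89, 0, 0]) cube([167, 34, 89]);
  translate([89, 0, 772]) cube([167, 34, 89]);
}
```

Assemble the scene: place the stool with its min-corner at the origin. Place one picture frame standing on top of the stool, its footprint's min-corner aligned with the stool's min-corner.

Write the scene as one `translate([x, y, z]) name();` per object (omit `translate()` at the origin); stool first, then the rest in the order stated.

stool();
translate([0, 0, 427]) picture_frame();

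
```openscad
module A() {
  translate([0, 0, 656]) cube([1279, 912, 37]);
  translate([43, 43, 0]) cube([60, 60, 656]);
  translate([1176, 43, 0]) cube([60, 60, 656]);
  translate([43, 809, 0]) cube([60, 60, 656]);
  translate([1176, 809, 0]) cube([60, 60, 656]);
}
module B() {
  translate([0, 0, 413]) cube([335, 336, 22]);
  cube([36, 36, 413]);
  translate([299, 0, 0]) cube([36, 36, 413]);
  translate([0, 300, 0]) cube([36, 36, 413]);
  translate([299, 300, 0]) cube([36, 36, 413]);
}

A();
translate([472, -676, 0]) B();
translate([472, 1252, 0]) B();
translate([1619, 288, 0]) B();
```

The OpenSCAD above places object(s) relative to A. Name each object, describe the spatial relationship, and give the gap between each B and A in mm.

A is a table. B is a stool. Three stools sit around the table at the −y, +y, +x sides. The gap between each stool and the table is 340 mm.

Each stool's nearest face is 340 mm from the table's bounding box.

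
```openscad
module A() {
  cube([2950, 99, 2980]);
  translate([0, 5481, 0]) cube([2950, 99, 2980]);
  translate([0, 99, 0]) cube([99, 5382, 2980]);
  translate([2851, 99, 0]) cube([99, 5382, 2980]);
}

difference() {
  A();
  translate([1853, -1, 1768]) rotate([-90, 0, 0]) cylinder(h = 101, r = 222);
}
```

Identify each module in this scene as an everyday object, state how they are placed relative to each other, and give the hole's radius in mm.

The subtracted cylinder has r = 222 mm.

A is a house frame. The house frame has a circular hole through its front wall. The hole's radius is 222 mm.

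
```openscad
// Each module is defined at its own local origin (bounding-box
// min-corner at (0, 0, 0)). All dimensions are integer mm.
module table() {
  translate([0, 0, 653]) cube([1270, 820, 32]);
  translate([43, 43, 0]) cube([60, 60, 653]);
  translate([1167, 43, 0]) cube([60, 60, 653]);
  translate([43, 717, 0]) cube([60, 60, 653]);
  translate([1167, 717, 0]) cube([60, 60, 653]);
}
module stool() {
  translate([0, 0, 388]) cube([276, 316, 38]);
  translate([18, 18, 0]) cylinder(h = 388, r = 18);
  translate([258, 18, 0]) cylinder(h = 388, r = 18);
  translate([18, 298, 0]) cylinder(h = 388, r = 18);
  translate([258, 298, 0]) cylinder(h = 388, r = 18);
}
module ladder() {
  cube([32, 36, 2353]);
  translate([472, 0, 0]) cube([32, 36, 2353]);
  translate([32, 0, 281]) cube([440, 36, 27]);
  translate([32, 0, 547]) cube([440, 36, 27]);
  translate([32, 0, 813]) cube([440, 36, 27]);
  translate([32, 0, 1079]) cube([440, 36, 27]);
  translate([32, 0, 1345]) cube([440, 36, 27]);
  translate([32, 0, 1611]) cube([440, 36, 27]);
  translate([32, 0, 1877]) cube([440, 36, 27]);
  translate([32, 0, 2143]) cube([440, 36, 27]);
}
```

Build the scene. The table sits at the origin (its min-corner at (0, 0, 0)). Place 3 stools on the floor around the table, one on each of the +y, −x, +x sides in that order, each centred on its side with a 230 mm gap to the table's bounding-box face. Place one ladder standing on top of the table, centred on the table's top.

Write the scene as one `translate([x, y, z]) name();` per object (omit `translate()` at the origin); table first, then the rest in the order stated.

table();
translate([497, 1050, 0]) stool();
translate([-506, 252, 0]) stool();
translate([1500, 252, 0]) stool();
translate([383, 392, 685]) ladder();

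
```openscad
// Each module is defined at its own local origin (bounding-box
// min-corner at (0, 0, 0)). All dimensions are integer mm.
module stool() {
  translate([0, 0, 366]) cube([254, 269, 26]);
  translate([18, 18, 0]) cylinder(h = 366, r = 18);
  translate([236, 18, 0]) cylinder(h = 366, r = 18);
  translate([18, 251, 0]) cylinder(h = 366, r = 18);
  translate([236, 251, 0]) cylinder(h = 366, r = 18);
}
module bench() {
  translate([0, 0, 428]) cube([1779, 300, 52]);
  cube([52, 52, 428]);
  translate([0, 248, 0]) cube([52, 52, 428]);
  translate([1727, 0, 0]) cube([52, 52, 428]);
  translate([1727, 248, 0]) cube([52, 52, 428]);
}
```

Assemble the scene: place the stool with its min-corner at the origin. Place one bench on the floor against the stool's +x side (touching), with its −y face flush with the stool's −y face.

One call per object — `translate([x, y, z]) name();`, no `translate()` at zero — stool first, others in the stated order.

stool();
translate([254, 0, 0]) bench();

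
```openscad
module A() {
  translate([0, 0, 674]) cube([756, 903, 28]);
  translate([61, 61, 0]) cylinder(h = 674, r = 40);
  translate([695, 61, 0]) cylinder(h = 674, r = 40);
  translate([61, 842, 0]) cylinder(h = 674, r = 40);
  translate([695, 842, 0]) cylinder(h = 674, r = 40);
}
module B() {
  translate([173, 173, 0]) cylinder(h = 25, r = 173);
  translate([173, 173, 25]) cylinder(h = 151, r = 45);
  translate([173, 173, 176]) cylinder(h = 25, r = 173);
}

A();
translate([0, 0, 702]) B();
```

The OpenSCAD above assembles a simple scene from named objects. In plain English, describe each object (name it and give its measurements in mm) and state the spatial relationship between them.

A is a rectangular dining table. The top is 756×903×28 mm with its upper surface at z = 702 mm. It stands on four round legs of 80 mm diameter, each leg's bounding box inset 21 mm from the nearest pair of top edges, running from the floor to the underside of the top.

B is a spool: two coaxial disc flanges of radius 173 mm and thickness 25 mm, joined by a core cylinder of radius 45 mm and height 151 mm. The lower flange rests on z = 0 and the three cylinders share a vertical axis.

The spool is on top of the table.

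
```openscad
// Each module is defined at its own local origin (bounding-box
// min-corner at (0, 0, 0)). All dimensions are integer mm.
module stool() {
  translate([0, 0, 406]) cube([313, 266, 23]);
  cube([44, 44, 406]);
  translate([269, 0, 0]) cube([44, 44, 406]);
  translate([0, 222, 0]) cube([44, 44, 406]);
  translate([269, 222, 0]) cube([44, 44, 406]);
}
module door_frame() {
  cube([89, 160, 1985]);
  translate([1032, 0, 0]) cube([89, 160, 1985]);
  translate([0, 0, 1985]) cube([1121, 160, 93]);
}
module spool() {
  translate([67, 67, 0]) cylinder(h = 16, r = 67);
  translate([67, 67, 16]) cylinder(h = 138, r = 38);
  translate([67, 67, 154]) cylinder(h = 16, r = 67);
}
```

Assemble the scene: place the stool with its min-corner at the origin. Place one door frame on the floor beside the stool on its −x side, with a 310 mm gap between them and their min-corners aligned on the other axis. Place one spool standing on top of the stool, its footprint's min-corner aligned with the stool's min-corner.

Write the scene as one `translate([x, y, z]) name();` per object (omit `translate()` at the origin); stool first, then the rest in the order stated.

stool();
translate([-1431, 0, 0]) door_frame();
translate([0, 0, 429]) spool();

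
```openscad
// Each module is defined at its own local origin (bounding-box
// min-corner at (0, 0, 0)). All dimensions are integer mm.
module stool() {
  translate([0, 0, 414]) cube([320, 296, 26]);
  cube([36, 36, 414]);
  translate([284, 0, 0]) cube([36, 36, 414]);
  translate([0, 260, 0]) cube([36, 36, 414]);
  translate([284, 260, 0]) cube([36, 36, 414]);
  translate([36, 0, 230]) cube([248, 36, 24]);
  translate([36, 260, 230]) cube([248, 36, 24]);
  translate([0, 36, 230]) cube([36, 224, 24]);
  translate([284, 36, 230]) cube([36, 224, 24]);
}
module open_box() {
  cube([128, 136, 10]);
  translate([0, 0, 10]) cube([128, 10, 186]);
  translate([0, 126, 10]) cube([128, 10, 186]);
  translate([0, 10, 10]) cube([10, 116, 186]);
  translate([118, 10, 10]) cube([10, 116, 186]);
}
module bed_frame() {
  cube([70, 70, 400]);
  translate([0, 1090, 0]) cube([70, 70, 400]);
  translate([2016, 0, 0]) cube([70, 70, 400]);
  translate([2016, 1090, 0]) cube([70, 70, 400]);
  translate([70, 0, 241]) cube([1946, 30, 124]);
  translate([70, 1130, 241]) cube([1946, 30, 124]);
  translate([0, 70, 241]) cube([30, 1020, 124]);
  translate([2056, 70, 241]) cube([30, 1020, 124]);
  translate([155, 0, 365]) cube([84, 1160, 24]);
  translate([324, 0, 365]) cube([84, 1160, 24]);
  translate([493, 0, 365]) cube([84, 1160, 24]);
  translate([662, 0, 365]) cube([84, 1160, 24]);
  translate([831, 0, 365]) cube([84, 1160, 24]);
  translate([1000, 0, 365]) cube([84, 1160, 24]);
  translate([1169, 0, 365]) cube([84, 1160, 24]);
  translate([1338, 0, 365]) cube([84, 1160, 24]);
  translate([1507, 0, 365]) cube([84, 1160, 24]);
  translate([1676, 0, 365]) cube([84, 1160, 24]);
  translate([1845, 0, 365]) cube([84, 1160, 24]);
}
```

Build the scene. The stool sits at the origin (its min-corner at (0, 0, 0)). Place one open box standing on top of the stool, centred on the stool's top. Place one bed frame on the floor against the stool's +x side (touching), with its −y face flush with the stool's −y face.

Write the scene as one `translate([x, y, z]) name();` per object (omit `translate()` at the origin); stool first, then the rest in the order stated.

stool();
translate([96, 80, 440]) open_box();
translate([320, 0, 0]) bed_frame();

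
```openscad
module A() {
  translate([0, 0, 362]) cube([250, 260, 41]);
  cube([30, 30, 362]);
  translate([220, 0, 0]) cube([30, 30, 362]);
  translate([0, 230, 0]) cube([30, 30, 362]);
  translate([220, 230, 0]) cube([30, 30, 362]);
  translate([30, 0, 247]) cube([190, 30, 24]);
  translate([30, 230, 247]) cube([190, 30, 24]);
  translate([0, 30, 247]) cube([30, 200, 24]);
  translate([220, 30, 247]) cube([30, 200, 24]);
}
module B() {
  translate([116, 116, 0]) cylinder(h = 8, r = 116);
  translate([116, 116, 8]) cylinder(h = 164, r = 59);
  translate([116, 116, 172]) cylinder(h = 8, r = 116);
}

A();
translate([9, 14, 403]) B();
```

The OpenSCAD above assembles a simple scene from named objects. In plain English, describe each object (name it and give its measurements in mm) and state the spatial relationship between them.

A is a four-legged stool. The seat is a 250×260×41 mm slab whose top surface is at z = 403 mm; four square legs, each 30×30 mm in cross-section, run from the floor (z = 0) to the underside of the seat, each flush with a corner of the seat. Four stretchers, 30 mm wide and 24 mm tall, connect adjacent legs with their undersides at z = 247 mm, each running between the inner faces of the legs it joins and aligned with the legs' outer faces on the other axis.

B is a spool: two coaxial disc flanges of radius 116 mm and thickness 8 mm, joined by a core cylinder of radius 59 mm and height 164 mm. The lower flange rests on z = 0 and the three cylinders share a vertical axis.

The spool is on top of the stool, centred.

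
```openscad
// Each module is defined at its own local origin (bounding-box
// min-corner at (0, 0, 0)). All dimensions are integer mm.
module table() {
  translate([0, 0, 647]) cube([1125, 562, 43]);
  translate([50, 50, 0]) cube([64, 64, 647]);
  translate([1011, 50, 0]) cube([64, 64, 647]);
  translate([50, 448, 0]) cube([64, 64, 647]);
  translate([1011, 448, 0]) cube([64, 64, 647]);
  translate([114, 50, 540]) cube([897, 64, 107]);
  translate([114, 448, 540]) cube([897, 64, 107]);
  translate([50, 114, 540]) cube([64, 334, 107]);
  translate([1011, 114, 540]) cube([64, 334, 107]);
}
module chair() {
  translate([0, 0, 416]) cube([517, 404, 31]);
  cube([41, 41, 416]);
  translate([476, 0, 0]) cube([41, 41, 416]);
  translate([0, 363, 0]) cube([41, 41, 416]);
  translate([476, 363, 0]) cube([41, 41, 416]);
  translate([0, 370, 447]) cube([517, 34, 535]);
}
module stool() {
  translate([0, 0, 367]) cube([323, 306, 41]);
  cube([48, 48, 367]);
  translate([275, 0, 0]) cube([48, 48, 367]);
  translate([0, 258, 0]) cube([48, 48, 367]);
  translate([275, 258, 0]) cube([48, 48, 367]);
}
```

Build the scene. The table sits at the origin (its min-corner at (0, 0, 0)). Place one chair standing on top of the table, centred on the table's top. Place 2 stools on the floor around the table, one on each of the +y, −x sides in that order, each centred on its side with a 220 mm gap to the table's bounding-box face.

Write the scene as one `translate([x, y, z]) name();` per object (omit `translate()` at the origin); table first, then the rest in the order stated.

table();
translate([304, 79, 690]) chair();
translate([401, 782, 0]) stool();
translate([-543, 128, 0]) stool();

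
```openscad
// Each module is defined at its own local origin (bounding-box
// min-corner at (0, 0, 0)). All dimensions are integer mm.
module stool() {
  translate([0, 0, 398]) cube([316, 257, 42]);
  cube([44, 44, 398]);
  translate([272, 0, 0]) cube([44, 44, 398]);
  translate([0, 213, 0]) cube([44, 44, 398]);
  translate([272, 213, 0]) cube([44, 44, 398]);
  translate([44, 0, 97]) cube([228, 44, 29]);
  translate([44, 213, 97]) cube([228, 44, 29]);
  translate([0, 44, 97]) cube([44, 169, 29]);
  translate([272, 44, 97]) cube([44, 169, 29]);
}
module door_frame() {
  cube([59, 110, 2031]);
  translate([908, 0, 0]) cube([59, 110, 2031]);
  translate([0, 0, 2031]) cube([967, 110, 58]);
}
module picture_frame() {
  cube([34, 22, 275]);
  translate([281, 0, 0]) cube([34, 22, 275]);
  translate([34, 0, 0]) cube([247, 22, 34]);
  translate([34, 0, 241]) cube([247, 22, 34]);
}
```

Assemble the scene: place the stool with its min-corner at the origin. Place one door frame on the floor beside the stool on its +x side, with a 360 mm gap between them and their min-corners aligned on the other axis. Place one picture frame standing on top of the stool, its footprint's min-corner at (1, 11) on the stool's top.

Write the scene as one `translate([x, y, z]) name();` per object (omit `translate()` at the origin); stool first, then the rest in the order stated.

stool();
translate([676, 0, 0]) door_frame();
translate([1, 11, 440]) picture_frame();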